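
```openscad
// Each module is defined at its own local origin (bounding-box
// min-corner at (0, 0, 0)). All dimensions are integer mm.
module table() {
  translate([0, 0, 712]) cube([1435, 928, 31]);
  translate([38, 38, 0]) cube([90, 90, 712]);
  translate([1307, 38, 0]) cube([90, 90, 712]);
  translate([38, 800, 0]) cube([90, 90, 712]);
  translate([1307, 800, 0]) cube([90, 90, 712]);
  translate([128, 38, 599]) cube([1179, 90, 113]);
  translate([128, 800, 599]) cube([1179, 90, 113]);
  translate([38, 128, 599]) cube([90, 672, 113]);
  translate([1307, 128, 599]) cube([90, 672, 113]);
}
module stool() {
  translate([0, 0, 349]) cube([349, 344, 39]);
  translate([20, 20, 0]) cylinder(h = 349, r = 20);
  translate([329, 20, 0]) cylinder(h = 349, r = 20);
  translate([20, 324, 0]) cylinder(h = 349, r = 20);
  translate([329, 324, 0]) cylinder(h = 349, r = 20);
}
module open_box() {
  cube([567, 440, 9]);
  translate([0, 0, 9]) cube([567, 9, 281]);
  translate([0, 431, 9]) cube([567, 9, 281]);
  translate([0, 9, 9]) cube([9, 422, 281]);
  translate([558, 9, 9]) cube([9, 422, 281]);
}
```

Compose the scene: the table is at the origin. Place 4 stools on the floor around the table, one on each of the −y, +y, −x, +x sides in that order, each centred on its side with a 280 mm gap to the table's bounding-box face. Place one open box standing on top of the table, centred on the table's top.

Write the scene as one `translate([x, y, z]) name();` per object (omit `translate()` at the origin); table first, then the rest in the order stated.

table();
translate([543, -624, 0]) stool();
translate([543, 1208, 0]) stool();
translate([-629, 292, 0]) stool();
translate([1715, 292, 0]) stool();
translate([434, 244, 743]) open_box();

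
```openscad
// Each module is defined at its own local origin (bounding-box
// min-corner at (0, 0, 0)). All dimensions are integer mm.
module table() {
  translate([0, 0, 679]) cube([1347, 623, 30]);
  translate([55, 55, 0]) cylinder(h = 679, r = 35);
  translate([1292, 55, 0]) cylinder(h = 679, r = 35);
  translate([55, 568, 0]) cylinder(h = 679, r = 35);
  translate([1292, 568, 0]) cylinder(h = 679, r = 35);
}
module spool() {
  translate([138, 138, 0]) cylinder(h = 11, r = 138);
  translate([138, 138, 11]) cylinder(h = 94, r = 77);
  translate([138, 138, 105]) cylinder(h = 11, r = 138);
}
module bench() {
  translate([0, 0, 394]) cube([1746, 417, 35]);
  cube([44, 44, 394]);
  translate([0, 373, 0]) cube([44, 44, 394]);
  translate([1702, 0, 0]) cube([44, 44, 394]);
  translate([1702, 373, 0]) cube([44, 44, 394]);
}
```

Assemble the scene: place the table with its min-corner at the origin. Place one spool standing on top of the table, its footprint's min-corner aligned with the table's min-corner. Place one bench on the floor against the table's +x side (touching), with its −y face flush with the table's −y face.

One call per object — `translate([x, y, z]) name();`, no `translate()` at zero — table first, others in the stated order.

table();
translate([0, 0, 709]) spool();
translate([1347, 0, 0]) bench();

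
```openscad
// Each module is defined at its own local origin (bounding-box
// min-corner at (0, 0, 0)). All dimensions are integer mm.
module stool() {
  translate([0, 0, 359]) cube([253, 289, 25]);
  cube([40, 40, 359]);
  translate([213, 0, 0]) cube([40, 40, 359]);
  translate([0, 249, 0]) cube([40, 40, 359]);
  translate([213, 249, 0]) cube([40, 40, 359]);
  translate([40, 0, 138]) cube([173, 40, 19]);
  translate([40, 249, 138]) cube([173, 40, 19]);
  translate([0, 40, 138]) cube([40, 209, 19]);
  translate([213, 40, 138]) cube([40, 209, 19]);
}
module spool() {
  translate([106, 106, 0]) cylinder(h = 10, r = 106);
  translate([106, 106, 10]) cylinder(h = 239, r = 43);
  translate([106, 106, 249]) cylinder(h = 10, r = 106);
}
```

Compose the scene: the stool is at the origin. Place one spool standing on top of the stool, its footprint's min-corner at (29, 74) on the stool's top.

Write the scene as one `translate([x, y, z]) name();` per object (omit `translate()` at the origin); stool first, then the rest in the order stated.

stool();
translate([29, 74, 384]) spool();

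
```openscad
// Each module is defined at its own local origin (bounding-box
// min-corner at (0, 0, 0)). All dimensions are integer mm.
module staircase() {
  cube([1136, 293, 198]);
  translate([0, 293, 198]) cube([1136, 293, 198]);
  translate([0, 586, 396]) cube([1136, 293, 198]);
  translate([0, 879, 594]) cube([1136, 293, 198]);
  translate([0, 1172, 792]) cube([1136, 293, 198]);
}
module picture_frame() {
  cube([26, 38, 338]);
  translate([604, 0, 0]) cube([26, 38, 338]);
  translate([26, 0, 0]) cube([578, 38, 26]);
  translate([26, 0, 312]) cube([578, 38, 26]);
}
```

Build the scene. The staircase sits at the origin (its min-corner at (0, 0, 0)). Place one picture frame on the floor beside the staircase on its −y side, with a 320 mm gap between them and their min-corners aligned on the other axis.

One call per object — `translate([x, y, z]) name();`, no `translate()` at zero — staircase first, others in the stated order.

staircase();
translate([0, -358, 0]) picture_frame();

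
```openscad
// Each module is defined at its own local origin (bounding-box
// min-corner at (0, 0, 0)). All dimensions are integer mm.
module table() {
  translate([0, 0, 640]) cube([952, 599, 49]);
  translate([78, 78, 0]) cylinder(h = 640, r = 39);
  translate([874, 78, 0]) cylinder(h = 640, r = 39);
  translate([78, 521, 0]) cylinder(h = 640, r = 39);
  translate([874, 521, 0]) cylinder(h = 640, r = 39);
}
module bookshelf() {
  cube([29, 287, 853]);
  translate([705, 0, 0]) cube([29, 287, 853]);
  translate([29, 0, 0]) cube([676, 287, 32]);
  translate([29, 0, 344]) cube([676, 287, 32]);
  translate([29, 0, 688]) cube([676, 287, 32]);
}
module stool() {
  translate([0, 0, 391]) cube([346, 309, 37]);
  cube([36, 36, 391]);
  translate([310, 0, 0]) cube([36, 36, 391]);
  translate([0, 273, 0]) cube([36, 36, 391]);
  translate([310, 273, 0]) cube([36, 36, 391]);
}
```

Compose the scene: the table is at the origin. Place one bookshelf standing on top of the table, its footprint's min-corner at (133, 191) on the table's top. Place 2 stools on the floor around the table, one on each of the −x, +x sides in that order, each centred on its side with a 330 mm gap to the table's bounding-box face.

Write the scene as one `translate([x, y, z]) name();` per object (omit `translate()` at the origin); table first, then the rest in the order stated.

table();
translate([133, 191, 689]) bookshelf();
translate([-676, 145, 0]) stool();
translate([1282, 145, 0]) stool();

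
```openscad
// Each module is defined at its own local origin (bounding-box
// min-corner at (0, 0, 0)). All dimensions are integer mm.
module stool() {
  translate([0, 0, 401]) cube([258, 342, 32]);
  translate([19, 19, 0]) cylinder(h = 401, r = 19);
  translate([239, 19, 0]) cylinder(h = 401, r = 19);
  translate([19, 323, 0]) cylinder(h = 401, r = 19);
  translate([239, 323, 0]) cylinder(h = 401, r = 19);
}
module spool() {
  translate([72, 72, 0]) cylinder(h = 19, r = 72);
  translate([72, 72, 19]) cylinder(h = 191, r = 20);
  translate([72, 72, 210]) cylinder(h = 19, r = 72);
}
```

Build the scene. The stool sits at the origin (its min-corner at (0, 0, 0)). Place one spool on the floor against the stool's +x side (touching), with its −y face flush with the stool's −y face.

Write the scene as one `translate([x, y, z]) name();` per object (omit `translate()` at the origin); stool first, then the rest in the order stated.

stool();
translate([258, 0, 0]) spool();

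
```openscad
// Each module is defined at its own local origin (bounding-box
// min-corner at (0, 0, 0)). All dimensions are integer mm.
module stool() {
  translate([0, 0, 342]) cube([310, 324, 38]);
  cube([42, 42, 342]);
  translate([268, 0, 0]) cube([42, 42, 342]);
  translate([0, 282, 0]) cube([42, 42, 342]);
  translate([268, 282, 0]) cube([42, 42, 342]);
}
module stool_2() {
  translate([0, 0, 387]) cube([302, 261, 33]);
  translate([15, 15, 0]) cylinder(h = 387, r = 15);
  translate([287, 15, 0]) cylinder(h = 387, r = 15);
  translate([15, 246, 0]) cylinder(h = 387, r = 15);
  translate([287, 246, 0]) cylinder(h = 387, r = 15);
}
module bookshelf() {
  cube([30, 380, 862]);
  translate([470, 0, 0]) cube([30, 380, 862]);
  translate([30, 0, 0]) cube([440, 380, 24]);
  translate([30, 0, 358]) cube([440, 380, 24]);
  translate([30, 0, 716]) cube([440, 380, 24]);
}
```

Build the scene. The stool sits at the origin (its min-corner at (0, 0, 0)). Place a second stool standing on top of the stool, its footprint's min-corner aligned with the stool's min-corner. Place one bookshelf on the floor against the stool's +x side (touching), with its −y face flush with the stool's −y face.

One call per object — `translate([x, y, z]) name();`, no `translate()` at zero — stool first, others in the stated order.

stool();
translate([0, 0, 380]) stool_2();
translate([310, 0, 0]) bookshelf();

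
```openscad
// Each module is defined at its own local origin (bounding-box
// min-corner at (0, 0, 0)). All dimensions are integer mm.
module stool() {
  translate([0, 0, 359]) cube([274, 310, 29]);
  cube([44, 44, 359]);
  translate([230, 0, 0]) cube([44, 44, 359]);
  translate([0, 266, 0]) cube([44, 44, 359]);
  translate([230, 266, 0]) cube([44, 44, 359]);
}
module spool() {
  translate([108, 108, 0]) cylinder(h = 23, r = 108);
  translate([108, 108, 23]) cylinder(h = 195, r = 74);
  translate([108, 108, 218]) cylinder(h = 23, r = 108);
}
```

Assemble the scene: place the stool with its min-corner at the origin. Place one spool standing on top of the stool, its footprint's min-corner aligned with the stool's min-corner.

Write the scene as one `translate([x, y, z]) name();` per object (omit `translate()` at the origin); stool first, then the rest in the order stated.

stool();
translate([0, 0, 388]) spool();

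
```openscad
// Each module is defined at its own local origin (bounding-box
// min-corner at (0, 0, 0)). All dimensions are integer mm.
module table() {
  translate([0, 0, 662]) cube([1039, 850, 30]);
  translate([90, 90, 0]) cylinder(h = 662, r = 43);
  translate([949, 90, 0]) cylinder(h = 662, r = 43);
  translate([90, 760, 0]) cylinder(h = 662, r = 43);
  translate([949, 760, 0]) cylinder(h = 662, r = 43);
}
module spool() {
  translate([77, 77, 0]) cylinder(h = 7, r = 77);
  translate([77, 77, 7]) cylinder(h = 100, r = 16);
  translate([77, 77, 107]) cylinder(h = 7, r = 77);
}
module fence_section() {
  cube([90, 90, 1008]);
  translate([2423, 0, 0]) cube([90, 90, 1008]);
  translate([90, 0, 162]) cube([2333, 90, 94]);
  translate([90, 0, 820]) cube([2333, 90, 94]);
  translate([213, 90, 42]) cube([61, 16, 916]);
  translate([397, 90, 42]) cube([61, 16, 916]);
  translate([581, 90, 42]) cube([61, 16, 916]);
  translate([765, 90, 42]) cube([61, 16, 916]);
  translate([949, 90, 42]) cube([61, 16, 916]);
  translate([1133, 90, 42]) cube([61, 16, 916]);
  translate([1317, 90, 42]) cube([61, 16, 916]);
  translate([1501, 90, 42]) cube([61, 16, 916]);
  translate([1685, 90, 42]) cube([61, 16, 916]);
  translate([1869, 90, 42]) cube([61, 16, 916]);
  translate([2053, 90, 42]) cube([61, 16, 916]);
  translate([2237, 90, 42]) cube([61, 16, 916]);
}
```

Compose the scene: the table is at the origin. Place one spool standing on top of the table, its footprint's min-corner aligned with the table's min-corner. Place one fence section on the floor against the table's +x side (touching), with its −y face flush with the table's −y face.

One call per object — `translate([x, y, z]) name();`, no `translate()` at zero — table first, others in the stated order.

table();
translate([0, 0, 692]) spool();
translate([1039, 0, 0]) fence_section();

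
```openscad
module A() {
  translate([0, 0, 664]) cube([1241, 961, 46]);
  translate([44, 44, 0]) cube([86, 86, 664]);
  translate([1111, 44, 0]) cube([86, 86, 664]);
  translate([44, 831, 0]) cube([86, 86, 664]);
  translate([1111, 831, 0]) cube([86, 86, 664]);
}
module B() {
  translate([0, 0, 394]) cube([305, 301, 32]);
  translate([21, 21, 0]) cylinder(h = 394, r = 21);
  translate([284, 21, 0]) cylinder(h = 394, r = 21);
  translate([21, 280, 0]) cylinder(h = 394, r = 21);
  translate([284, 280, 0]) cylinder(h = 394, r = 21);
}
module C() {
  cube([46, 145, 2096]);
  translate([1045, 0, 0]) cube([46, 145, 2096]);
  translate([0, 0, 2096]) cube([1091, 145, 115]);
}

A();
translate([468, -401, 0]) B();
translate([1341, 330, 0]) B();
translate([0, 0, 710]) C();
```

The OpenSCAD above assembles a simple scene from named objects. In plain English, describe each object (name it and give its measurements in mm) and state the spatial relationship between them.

A is a table with a 1241×961 mm rectangular top, 46 mm thick, top surface at z = 710 mm, supported by four 86×86 mm square legs, each inset 44 mm from the nearest pair of top edges, running from the floor.

B is a four-legged stool. The seat is a 305×301×32 mm slab whose top surface is at z = 426 mm; four round legs, each 42 mm in diameter, run from the floor (z = 0) to the underside of the seat, each leg's axis is inset half a diameter from the nearest pair of seat edges (so the leg's bounding box is flush with the corner).

C is a rectangular door frame: two vertical jambs of 46×145 mm section, 2096 mm tall, with a clear opening 999 mm wide between their inner faces. A header 115 mm tall and 145 mm deep lies on top of the jambs and spans the full outside width.

Two stools sit around the table at the −y, +x sides. The door frame is on top of the table.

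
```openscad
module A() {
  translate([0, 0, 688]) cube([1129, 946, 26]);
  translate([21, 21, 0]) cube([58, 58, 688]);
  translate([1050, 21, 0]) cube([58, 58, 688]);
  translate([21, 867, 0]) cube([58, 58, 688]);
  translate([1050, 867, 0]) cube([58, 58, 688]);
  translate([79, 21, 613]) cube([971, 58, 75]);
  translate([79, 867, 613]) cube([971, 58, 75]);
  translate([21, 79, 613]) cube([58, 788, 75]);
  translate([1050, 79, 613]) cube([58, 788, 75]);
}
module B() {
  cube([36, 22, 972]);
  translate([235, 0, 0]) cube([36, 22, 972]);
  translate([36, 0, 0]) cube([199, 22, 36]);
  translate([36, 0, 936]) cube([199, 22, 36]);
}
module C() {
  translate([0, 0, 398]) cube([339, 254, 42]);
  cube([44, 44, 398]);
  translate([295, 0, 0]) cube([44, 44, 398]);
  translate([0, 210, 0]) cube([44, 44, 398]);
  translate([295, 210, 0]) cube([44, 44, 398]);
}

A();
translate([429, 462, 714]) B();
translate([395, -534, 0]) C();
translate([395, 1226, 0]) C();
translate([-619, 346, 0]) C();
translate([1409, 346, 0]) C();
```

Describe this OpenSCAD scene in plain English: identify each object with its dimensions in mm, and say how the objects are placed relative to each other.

A is a table with a 1129×946 mm rectangular top, 26 mm thick, top surface at z = 714 mm, supported by four 58×58 mm square legs, each inset 21 mm from the nearest pair of top edges, running from the floor. Four apron rails, 58 mm thick and 75 mm tall, run between adjacent legs with their top edges flush with the underside of the top and their outer faces flush with the legs' outer faces.

B is a rectangular picture frame lying in the x–z plane (depth along y). The opening is 199 mm wide (x) by 900 mm tall (z), surrounded by a border 36 mm wide on all four sides. The frame is 22 mm deep and is made of two full-height vertical stiles with two horizontal rails fitted between them.

C is a four-legged stool. The seat is 339×254 mm, 42 mm thick, top at z = 440 mm. It stands on four square legs, each 44×44 mm in cross-section, from z = 0 to the seat underside, each flush with a corner of the seat.

The picture frame is on top of the table, centred. Four stools sit around the table at the −y, +y, −x, +x sides.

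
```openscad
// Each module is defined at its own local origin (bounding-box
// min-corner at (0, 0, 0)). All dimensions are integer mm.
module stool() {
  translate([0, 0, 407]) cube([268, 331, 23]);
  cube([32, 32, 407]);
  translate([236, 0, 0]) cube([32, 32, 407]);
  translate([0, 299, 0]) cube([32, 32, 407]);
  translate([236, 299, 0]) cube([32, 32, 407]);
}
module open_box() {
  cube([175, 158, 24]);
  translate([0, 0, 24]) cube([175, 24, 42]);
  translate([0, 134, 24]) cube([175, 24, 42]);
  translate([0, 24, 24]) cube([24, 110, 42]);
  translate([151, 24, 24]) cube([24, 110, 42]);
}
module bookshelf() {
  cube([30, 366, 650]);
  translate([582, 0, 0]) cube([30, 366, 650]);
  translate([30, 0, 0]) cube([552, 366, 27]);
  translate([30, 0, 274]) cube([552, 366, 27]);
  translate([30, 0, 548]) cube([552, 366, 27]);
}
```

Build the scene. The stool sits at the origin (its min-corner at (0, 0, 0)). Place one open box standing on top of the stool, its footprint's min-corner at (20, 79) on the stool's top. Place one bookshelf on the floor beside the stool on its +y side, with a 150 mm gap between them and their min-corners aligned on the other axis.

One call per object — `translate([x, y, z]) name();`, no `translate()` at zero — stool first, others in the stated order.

stool();
translate([20, 79, 430]) open_box();
translate([0, 481, 0]) bookshelf();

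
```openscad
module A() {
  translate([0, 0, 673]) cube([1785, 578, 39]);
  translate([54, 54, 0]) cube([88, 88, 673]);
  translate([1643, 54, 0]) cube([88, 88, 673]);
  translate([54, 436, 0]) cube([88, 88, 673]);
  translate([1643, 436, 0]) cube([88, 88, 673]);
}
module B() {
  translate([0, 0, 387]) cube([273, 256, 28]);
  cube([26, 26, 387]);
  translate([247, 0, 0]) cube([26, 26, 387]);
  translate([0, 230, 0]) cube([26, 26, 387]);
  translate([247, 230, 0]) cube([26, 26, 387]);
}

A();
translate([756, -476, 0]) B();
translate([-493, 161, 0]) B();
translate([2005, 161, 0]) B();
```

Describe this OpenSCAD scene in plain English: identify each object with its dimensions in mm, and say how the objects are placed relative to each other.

A is a rectangular dining table. The top is 1785×578×39 mm with its upper surface at z = 712 mm. It stands on four 88×88 mm square legs, each inset 54 mm from the nearest pair of top edges, running from the floor to the underside of the top.

B is a four-legged stool. The seat is 273×256 mm, 28 mm thick, top at z = 415 mm. It stands on four square legs, each 26×26 mm in cross-section, from z = 0 to the seat underside, each flush with a corner of the seat.

Three stools sit around the table at the −y, −x, +x sides.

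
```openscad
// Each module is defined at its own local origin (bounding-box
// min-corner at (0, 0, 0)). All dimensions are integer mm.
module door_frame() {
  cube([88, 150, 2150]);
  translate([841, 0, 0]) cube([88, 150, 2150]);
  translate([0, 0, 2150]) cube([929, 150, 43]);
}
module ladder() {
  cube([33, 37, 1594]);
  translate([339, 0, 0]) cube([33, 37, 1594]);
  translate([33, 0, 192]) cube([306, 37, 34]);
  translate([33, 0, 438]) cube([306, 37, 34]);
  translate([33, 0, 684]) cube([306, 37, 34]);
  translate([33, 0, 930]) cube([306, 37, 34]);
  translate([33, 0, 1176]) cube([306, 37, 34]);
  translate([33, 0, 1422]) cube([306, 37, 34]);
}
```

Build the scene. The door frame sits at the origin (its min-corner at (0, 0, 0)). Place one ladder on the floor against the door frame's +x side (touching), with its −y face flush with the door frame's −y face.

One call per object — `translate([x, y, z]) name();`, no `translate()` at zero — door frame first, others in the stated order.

door_frame();
translate([929, 0, 0]) ladder();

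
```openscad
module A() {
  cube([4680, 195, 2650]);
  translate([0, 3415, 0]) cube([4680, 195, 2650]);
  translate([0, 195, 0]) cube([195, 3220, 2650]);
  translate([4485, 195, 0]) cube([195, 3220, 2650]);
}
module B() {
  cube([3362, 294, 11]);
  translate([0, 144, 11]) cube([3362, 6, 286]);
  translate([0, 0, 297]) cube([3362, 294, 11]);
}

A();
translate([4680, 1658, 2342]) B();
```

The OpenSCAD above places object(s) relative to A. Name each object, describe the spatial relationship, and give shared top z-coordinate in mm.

A is a house frame. B is an I-beam. The I-beam is beside the house frame with their tops flush at z = 2650. The shared top z-coordinate is 2650 mm.

Both tops at z = 2650 mm.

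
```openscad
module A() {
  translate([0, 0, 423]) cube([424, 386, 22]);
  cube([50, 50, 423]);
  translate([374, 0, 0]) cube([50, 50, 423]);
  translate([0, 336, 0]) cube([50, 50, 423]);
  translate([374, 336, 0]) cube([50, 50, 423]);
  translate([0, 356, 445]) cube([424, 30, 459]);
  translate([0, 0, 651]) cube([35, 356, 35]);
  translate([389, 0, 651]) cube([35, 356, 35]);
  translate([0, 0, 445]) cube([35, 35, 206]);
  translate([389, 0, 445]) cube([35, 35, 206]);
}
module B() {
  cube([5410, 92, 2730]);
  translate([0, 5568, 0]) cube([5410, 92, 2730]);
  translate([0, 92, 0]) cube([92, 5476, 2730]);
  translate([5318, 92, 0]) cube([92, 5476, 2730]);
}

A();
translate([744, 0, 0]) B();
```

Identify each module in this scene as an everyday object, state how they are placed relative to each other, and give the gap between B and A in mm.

The house frame's nearest face is 320 mm from the chair's +x face.

A is a chair. B is a house frame. The house frame is on the floor beside the chair on its +x side. The gap between the house frame and the chair is 320 mm.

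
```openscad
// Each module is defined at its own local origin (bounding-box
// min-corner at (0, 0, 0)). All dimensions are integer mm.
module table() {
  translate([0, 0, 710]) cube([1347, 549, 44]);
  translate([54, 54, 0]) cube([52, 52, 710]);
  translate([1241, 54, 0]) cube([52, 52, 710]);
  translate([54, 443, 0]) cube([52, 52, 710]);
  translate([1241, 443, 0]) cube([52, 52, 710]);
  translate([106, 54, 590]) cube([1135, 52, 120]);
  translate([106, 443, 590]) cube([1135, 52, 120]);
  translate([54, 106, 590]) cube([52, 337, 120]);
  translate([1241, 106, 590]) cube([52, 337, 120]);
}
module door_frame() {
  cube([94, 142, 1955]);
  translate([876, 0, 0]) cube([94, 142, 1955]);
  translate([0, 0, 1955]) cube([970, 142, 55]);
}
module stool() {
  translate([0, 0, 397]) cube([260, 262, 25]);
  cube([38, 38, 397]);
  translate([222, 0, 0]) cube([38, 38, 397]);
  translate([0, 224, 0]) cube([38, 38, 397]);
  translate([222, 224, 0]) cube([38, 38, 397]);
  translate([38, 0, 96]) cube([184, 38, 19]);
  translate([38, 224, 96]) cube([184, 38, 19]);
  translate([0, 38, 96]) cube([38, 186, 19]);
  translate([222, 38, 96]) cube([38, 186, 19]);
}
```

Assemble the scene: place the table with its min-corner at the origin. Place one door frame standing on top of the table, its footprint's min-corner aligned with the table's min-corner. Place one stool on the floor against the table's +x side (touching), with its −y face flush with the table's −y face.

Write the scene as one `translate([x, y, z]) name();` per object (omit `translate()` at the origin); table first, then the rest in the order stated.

table();
translate([0, 0, 754]) door_frame();
translate([1347, 0, 0]) stool();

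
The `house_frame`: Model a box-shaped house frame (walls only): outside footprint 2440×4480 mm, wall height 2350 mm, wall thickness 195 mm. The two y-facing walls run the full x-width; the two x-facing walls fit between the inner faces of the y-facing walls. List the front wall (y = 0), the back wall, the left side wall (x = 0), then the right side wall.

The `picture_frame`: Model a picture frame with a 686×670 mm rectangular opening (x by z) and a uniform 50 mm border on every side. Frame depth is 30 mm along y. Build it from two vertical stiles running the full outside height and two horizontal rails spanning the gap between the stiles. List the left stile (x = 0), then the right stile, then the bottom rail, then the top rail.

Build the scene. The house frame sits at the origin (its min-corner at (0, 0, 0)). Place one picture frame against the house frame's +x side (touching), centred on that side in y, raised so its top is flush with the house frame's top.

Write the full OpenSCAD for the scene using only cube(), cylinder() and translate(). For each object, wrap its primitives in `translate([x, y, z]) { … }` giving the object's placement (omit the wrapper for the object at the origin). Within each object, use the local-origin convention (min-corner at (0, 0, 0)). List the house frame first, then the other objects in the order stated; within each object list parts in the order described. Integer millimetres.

cube([2440, 195, 2350]);
translate([0, 4285, 0]) cube([2440, 195, 2350]);
translate([0, 195, 0]) cube([195, 4090, 2350]);
translate([2245, 195, 0]) cube([195, 4090, 2350]);
translate([2440, 2225, 1580]) {
  cube([50, 30, 770]);
  translate([736, 0, 0]) cube([50, 30, 770]);
  translate([50, 0, 0]) cube([686, 30, 50]);
  translate([50, 0, 720]) cube([686, 30, 50]);
}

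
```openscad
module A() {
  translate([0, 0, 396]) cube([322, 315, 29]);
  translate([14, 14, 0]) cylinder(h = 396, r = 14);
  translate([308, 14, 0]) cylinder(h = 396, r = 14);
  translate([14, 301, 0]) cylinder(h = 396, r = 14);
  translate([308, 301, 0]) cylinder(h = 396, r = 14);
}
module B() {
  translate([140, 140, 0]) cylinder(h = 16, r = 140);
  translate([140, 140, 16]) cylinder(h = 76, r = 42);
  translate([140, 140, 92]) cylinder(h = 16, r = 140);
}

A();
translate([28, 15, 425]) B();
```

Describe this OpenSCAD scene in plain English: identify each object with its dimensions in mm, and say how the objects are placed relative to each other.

A is a simple wooden stool: a rectangular seat 322 mm (x) by 315 mm (y), 29 mm thick, top face at z = 425 mm, on four round legs, each 28 mm in diameter. The legs rest on z = 0, each leg's axis is inset half a diameter from the nearest pair of seat edges (so the leg's bounding box is flush with the corner).

B is a spool: two coaxial disc flanges of radius 140 mm and thickness 16 mm, joined by a core cylinder of radius 42 mm and height 76 mm. The lower flange rests on z = 0 and the three cylinders share a vertical axis.

The spool is on top of the stool.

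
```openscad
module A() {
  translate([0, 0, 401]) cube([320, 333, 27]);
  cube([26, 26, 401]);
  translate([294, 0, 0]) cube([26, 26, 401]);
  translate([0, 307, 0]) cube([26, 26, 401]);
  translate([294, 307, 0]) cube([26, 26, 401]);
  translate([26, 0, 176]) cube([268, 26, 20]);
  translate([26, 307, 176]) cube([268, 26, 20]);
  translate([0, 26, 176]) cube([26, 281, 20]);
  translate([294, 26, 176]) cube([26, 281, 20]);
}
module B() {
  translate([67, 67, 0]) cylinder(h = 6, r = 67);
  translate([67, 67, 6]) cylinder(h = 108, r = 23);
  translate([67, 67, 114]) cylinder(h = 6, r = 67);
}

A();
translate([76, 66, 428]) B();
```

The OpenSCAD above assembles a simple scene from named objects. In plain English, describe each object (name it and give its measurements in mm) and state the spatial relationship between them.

A is a simple wooden stool: a rectangular seat 320 mm (x) by 333 mm (y), 27 mm thick, top face at z = 428 mm, on four square legs, each 26×26 mm in cross-section. The legs rest on z = 0, each flush with a corner of the seat. Four stretchers, 26 mm wide and 20 mm tall, connect adjacent legs with their undersides at z = 176 mm, each running between the inner faces of the legs it joins and aligned with the legs' outer faces on the other axis.

B is a spool: two coaxial disc flanges of radius 67 mm and thickness 6 mm, joined by a core cylinder of radius 23 mm and height 108 mm. The lower flange rests on z = 0 and the three cylinders share a vertical axis.

The spool is on top of the stool.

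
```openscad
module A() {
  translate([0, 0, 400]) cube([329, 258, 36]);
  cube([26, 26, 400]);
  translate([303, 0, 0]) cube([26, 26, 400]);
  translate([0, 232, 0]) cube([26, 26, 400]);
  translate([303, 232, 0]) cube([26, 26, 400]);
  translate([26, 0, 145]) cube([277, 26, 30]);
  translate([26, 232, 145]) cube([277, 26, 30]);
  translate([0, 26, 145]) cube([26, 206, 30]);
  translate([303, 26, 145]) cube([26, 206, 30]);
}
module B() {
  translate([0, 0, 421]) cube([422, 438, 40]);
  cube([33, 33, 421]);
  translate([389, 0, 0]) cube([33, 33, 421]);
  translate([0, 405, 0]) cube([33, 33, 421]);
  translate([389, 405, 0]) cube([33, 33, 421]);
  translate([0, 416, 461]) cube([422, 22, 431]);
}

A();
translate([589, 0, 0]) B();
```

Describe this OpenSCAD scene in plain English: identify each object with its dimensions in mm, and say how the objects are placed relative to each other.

A is a four-legged stool. The seat is 329×258 mm, 36 mm thick, top at z = 436 mm. It stands on four square legs, each 26×26 mm in cross-section, from z = 0 to the seat underside, each flush with a corner of the seat. Four stretchers, 26 mm wide and 30 mm tall, connect adjacent legs with their undersides at z = 145 mm, each running between the inner faces of the legs it joins and aligned with the legs' outer faces on the other axis.

B is a chair: 422×438 mm seat, 40 mm thick, top at z = 461 mm, on four 33 mm square corner legs flush with the seat edges. A 22 mm thick backrest slab spans the full seat width, extending 431 mm above the seat top, its back face flush with the seat's +y edge.

The chair is on the floor beside the stool on its +x side.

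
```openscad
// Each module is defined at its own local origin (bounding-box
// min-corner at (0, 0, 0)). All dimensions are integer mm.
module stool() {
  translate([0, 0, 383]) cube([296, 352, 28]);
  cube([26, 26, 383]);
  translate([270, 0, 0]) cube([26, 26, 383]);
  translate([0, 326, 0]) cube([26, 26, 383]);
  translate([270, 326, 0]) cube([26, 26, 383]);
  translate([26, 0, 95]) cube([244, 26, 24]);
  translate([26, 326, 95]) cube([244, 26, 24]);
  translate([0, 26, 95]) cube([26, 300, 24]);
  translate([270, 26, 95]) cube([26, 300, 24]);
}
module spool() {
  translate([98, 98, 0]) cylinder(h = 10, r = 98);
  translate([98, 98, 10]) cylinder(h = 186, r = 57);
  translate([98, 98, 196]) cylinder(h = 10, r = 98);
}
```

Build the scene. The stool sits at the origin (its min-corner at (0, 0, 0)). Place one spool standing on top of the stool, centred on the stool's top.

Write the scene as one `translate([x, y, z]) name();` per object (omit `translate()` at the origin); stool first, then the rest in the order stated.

stool();
translate([50, 78, 411]) spool();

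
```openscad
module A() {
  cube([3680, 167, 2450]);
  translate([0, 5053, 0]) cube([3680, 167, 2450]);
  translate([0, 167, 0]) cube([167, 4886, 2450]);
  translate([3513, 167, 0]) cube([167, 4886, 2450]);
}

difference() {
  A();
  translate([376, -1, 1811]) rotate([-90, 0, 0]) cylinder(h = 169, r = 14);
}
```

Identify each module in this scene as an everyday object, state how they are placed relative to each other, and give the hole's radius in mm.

The subtracted cylinder has r = 14 mm.

A is a house frame. The house frame has a circular hole through its front wall. The hole's radius is 14 mm.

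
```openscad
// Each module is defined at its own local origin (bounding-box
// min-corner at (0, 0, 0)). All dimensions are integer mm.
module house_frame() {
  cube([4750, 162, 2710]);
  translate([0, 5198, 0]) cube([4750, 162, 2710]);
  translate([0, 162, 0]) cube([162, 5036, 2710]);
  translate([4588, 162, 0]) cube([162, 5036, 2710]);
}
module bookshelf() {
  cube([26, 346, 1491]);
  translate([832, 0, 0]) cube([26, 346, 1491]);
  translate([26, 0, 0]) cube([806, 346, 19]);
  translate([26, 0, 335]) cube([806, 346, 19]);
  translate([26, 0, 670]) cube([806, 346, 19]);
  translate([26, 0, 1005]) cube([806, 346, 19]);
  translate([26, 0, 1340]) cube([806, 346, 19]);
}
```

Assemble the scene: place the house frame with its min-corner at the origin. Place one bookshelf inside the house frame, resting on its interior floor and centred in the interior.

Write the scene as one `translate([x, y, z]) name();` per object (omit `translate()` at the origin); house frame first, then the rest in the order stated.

house_frame();
translate([1946, 2507, 0]) bookshelf();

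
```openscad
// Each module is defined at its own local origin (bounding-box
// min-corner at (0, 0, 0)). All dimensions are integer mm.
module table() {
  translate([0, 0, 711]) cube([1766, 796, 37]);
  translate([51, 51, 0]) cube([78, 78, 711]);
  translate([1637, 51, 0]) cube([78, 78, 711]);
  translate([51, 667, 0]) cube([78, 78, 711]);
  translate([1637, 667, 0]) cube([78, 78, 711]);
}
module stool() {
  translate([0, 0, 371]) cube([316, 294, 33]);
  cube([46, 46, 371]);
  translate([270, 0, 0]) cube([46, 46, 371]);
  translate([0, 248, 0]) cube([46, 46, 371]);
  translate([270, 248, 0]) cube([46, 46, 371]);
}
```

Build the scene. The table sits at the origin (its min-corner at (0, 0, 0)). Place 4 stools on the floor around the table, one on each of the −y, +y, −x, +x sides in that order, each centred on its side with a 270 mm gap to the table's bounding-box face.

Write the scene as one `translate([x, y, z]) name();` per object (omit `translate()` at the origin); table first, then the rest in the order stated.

table();
translate([725, -564, 0]) stool();
translate([725, 1066, 0]) stool();
translate([-586, 251, 0]) stool();
translate([2036, 251, 0]) stool();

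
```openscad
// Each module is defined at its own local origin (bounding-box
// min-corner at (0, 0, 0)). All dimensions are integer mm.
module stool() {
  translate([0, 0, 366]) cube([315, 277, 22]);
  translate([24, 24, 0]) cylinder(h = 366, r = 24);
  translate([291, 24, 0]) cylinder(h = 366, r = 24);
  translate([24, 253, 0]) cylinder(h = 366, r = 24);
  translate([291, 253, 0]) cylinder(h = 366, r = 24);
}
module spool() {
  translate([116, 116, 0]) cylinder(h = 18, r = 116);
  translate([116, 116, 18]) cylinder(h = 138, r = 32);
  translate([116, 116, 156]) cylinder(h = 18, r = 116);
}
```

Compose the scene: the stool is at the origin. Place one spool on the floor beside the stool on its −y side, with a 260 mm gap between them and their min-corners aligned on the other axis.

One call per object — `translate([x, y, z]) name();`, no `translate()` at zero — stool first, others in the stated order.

stool();
translate([0, -492, 0]) spool();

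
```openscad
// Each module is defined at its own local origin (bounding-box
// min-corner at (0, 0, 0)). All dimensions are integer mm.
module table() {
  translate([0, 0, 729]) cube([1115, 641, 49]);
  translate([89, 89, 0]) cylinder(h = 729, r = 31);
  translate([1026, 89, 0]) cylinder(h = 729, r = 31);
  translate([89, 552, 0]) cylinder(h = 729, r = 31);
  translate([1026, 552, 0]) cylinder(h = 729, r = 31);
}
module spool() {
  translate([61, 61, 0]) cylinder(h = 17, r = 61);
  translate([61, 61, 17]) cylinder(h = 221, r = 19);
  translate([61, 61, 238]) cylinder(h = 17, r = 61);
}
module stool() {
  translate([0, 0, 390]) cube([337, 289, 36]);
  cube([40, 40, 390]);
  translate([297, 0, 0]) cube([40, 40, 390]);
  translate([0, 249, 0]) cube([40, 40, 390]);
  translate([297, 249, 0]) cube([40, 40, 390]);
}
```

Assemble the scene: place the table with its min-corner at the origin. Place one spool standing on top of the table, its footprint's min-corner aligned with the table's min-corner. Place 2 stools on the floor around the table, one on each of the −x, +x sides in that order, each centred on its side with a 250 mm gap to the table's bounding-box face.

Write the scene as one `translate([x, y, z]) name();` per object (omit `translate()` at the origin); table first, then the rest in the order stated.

table();
translate([0, 0, 778]) spool();
translate([-587, 176, 0]) stool();
translate([1365, 176, 0]) stool();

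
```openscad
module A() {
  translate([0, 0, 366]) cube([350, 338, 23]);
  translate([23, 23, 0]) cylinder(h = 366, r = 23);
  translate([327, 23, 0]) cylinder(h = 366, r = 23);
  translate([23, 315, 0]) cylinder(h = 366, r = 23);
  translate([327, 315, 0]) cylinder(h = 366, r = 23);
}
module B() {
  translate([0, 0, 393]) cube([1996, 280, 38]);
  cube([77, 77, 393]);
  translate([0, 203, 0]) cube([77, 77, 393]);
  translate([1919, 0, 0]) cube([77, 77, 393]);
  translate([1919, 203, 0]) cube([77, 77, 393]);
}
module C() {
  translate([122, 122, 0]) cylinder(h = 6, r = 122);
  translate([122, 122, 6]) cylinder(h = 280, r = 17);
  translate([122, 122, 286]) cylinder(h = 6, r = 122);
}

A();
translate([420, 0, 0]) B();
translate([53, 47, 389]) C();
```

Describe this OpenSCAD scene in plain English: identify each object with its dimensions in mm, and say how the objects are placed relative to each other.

A is a simple wooden stool: a rectangular seat 350 mm (x) by 338 mm (y), 23 mm thick, top face at z = 389 mm, on four round legs, each 46 mm in diameter. The legs rest on z = 0, each leg's axis is inset half a diameter from the nearest pair of seat edges (so the leg's bounding box is flush with the corner).

B is a long wooden bench with a 1996 mm (x) × 280 mm (y) seat, 38 mm thick, its top surface 431 mm above the floor. Four 77 mm square legs at the seat corners, flush with the edges, run from z = 0 to the seat underside.

C is a spool: two coaxial disc flanges of radius 122 mm and thickness 6 mm, joined by a core cylinder of radius 17 mm and height 280 mm. The lower flange rests on z = 0 and the three cylinders share a vertical axis.

The bench is on the floor beside the stool on its +x side. The spool is on top of the stool, centred.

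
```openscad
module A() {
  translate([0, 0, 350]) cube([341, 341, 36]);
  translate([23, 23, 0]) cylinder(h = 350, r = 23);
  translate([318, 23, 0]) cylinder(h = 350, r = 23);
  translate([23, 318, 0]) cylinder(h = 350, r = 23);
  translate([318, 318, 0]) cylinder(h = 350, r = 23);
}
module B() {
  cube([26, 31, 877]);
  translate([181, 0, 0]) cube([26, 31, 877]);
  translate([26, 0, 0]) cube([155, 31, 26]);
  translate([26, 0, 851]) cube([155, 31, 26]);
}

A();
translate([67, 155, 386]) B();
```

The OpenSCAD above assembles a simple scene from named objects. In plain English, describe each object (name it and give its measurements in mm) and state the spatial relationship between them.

A is a four-legged stool. The seat is a 341×341×36 mm slab whose top surface is at z = 386 mm; four round legs, each 46 mm in diameter, run from the floor (z = 0) to the underside of the seat, each leg's axis is inset half a diameter from the nearest pair of seat edges (so the leg's bounding box is flush with the corner).

B is a picture frame with a 155×825 mm rectangular opening (x by z) and a uniform 26 mm border on every side. Frame depth is 31 mm along y. It is built from two vertical stiles running the full outside height and two horizontal rails spanning the gap between the stiles.

The picture frame is on top of the stool, centred.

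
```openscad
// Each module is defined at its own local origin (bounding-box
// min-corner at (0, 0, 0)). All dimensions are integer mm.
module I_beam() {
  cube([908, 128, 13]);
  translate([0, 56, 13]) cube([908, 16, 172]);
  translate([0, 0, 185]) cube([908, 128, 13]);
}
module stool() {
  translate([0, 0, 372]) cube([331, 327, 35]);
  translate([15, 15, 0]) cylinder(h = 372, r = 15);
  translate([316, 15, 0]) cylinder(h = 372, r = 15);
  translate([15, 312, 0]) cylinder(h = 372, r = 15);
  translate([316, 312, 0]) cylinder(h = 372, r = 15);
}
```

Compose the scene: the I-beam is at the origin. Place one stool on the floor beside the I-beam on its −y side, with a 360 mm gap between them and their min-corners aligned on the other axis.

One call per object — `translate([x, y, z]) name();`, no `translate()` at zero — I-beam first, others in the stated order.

I_beam();
translate([0, -687, 0]) stool();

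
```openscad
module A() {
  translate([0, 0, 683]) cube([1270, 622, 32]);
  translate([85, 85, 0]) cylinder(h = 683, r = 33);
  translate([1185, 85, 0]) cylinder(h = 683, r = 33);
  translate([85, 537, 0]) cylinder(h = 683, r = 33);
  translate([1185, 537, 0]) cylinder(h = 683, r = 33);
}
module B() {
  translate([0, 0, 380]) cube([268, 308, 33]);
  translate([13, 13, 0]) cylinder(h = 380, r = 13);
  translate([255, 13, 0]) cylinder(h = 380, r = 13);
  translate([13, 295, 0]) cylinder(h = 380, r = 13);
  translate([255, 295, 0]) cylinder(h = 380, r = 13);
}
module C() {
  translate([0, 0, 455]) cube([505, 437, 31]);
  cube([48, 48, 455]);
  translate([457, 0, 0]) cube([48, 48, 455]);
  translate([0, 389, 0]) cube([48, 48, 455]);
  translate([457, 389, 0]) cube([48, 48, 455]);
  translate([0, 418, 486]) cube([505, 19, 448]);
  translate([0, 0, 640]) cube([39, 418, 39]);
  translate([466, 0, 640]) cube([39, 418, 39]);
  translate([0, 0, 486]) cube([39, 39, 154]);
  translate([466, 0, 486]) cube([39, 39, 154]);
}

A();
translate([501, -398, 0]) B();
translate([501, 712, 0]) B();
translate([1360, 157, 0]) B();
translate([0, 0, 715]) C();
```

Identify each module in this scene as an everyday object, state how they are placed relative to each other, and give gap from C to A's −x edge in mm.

A is a table. B is a stool. C is a chair. Three stools sit around the table at the −y, +y, +x sides. The chair is on top of the table. The gap from the chair to the table's −x edge is 0 mm.

The chair's min-x is at 0; the table's min-x is 0; gap = 0 mm.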